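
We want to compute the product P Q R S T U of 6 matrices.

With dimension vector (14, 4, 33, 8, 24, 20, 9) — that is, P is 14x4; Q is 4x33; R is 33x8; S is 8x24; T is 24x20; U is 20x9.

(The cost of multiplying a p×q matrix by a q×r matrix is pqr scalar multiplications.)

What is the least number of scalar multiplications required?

Adjacent pairs: PQ = 14·4·33 = 1848; QR = 4·33·8 = 1056; RS = 33·8·24 = 6336; ST = 8·24·20 = 3840; TU = 24·20·9 = 4320.
Length 3: P..R: k=1: 0+1056+14·4·8=1504; k=2: 1848+0+14·33·8=5544 → min 1504 | Q..S: k=2: 0+6336+4·33·24=9504; k=3: 1056+0+4·8·24=1824 → min 1824 | R..T: k=3: 0+3840+33·8·20=9120; k=4: 6336+0+33·24·20=22176 → min 9120 | S..U: k=4: 0+4320+8·24·9=6048; k=5: 3840+0+8·20·9=5280 → min 5280.
Length 4: P..S: k=1: 0+1824+14·4·24=3168; k=2: 1848+6336+14·33·24=19272; k=3: 1504+0+14·8·24=4192 → min 3168 | Q..T: k=2: 0+9120+4·33·20=11760; k=3: 1056+3840+4·8·20=5536; k=4: 1824+0+4·24·20=3744 → min 3744 | R..U: k=3: 0+5280+33·8·9=7656; k=4: 6336+4320+33·24·9=17784; k=5: 9120+0+33·20·9=15060 → min 7656.
Length 5: P..T: k=1: 0+3744+14·4·20=4864; k=2: 1848+9120+14·33·20=20208; k=3: 1504+3840+14·8·20=7584; k=4: 3168+0+14·24·20=9888 → min 4864 | Q..U: k=2: 0+7656+4·33·9=8844; k=3: 1056+5280+4·8·9=6624; k=4: 1824+4320+4·24·9=7008; k=5: 3744+0+4·20·9=4464 → min 4464.
Length 6: P..U: k=1: 0+4464+14·4·9=4968; k=2: 1848+7656+14·33·9=13662; k=3: 1504+5280+14·8·9=7792; k=4: 3168+4320+14·24·9=10512; k=5: 4864+0+14·20·9=7384 → min 4968.
Optimal order: (P ((((Q R) S) T) U)) with cost 4968.

4968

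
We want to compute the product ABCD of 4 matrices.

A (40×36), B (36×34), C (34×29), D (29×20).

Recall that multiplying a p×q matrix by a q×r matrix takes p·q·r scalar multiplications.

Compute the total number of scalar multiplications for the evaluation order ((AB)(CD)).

95880

(AB): 40×36 by 36×34 → 40×34, cost 40·36·34 = 48960
(CD): 34×29 by 29×20 → 34×20, cost 34·29·20 = 19720
((AB)(CD)): 40×34 by 34×20 → 40×20, cost 40·34·20 = 27200; cumulative 95880
Total: 95880 scalar multiplications.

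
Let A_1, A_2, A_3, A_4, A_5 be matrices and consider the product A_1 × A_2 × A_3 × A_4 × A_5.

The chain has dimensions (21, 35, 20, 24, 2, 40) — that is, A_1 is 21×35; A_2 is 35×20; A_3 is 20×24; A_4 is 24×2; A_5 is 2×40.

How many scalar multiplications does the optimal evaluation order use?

5510

Adjacent pairs: A_1A_2 = 21·35·20 = 14700; A_2A_3 = 35·20·24 = 16800; A_3A_4 = 20·24·2 = 960; A_4A_5 = 24·2·40 = 1920.
Length 3: A_1..A_3: k=1: 0+16800+21·35·24=34440; k=2: 14700+0+21·20·24=24780 → min 24780 | A_2..A_4: k=2: 0+960+35·20·2=2360; k=3: 16800+0+35·24·2=18480 → min 2360 | A_3..A_5: k=3: 0+1920+20·24·40=21120; k=4: 960+0+20·2·40=2560 → min 2560.
Length 4: A_1..A_4: k=1: 0+2360+21·35·2=3830; k=2: 14700+960+21·20·2=16500; k=3: 24780+0+21·24·2=25788 → min 3830 | A_2..A_5: k=2: 0+2560+35·20·40=30560; k=3: 16800+1920+35·24·40=52320; k=4: 2360+0+35·2·40=5160 → min 5160.
Length 5: A_1..A_5: k=1: 0+5160+21·35·40=34560; k=2: 14700+2560+21·20·40=34060; k=3: 24780+1920+21·24·40=46860; k=4: 3830+0+21·2·40=5510 → min 5510.
Optimal order: ((A_1 × (A_2 × (A_3 × A_4))) × A_5) with cost 5510.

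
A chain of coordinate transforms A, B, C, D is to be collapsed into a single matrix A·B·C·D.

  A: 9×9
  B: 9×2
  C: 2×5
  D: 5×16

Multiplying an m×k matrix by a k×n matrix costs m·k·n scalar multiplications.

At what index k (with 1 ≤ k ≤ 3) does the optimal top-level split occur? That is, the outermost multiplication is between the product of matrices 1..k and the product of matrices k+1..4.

2

Adjacent pairs: AB = 9·9·2 = 162; BC = 9·2·5 = 90; CD = 2·5·16 = 160.
Length 3: A..C: k=1: 0+90+9·9·5=495; k=2: 162+0+9·2·5=252 → min 252 | B..D: k=2: 0+160+9·2·16=448; k=3: 90+0+9·5·16=810 → min 448.
Top-level splits: k=1: (A..A)·(B..D) → 0+448+9·9·16 = 1744; k=2: (A..B)·(C..D) → 162+160+9·2·16 = 610; k=3: (A..C)·(D..D) → 252+0+9·5·16 = 972.
Best split is after B, i.e. k = 2.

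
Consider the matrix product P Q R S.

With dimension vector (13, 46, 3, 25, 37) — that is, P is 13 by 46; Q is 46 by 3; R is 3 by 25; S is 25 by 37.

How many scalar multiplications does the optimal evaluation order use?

6012

Adjacent pairs: PQ = 13·46·3 = 1794; QR = 46·3·25 = 3450; RS = 3·25·37 = 2775.
Length 3: P..R: k=1: 0+3450+13·46·25=18400; k=2: 1794+0+13·3·25=2769 → min 2769 | Q..S: k=2: 0+2775+46·3·37=7881; k=3: 3450+0+46·25·37=46000 → min 7881.
Length 4: P..S: k=1: 0+7881+13·46·37=30007; k=2: 1794+2775+13·3·37=6012; k=3: 2769+0+13·25·37=14794 → min 6012.
Optimal order: ((P Q) (R S)) with cost 6012.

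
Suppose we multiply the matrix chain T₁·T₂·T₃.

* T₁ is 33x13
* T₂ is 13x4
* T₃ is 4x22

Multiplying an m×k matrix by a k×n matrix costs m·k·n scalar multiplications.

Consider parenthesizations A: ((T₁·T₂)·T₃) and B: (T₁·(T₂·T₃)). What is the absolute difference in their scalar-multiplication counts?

Order A = ((T₁·T₂)·T₃): (T₁·T₂): 33×13 by 13×4 → 33×4, cost 33·13·4 = 1716; ((T₁·T₂)·T₃): 33×4 by 4×22 → 33×22, cost 33·4·22 = 2904; cumulative 4620. Total 4620.
Order B = (T₁·(T₂·T₃)): (T₂·T₃): 13×4 by 4×22 → 13×22, cost 13·4·22 = 1144; (T₁·(T₂·T₃)): 33×13 by 13×22 → 33×22, cost 33·13·22 = 9438; cumulative 10582. Total 10582.
Difference: |4620 − 10582| = 5962.

5962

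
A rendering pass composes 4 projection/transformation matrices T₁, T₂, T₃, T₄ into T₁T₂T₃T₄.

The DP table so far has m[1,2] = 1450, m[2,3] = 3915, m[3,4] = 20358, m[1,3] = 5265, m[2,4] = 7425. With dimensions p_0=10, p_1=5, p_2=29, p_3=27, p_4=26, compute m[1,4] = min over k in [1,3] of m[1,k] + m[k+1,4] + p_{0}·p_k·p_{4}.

m[1,4] = min over k∈[1,3] of m[1,k]+m[k+1,4]+p_{0}·p_k·p_{4}.
k=1: 0 + 7425 + 10·5·26 = 8725; k=2: 1450 + 20358 + 10·29·26 = 29348; k=3: 5265 + 0 + 10·27·26 = 12285.
Minimum: 8725 at k=1.

8725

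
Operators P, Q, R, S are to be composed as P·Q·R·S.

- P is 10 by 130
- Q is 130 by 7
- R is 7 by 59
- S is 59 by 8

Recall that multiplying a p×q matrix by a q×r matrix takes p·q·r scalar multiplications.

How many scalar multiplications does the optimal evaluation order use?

12964

Adjacent pairs: PQ = 10·130·7 = 9100; QR = 130·7·59 = 53690; RS = 7·59·8 = 3304.
Length 3: P..R: k=1: 0+53690+10·130·59=130390; k=2: 9100+0+10·7·59=13230 → min 13230 | Q..S: k=2: 0+3304+130·7·8=10584; k=3: 53690+0+130·59·8=115050 → min 10584.
Length 4: P..S: k=1: 0+10584+10·130·8=20984; k=2: 9100+3304+10·7·8=12964; k=3: 13230+0+10·59·8=17950 → min 12964.
Optimal order: ((P·Q)·(R·S)) with cost 12964.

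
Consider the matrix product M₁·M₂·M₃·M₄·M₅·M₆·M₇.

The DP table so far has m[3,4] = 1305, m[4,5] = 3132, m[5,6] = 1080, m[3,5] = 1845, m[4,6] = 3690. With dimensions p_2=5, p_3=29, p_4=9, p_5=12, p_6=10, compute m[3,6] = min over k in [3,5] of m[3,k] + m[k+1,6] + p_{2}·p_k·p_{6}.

2445

m[3,6] = min over k∈[3,5] of m[3,k]+m[k+1,6]+p_{2}·p_k·p_{6}.
k=3: 0 + 3690 + 5·29·10 = 5140; k=4: 1305 + 1080 + 5·9·10 = 2835; k=5: 1845 + 0 + 5·12·10 = 2445.
Minimum: 2445 at k=5.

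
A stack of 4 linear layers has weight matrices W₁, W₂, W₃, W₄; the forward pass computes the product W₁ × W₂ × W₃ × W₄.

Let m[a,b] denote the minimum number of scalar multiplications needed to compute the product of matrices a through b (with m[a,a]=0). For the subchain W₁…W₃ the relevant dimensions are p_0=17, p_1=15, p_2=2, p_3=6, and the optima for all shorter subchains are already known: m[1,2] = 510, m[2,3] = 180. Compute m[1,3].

714

m[1,3] = min over k∈[1,2] of m[1,k]+m[k+1,3]+p_{0}·p_k·p_{3}.
k=1: 0 + 180 + 17·15·6 = 1710; k=2: 510 + 0 + 17·2·6 = 714.
Minimum: 714 at k=2.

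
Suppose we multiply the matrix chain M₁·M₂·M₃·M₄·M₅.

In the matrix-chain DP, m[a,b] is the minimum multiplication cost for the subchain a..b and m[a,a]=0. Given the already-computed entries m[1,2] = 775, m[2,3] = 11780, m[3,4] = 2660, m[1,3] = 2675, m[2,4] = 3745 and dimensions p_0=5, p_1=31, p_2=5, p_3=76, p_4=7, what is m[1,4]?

3610

m[1,4] = min over k∈[1,3] of m[1,k]+m[k+1,4]+p_{0}·p_k·p_{4}.
k=1: 0 + 3745 + 5·31·7 = 4830; k=2: 775 + 2660 + 5·5·7 = 3610; k=3: 2675 + 0 + 5·76·7 = 5335.
Minimum: 3610 at k=2.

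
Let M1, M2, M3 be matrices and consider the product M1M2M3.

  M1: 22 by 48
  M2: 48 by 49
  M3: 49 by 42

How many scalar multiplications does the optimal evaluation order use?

Order (M1(M2M3)): (M2M3): 48×49 by 49×42 → 48×42, cost 48·49·42 = 98784; (M1(M2M3)): 22×48 by 48×42 → 22×42, cost 22·48·42 = 44352; cumulative 143136. Total 143136.
Order ((M1M2)M3): (M1M2): 22×48 by 48×49 → 22×49, cost 22·48·49 = 51744; ((M1M2)M3): 22×49 by 49×42 → 22×42, cost 22·49·42 = 45276; cumulative 97020. Total 97020.
Minimum: 97020.

97020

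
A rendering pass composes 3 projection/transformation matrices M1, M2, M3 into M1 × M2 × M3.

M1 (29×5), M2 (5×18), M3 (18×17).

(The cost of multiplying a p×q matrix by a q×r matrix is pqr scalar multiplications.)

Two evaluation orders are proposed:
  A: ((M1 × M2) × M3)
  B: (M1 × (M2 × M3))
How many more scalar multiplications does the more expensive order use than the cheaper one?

7489

Order A = ((M1 × M2) × M3): (M1 × M2): 29×5 by 5×18 → 29×18, cost 29·5·18 = 2610; ((M1 × M2) × M3): 29×18 by 18×17 → 29×17, cost 29·18·17 = 8874; cumulative 11484. Total 11484.
Order B = (M1 × (M2 × M3)): (M2 × M3): 5×18 by 18×17 → 5×17, cost 5·18·17 = 1530; (M1 × (M2 × M3)): 29×5 by 5×17 → 29×17, cost 29·5·17 = 2465; cumulative 3995. Total 3995.
Difference: |11484 − 3995| = 7489.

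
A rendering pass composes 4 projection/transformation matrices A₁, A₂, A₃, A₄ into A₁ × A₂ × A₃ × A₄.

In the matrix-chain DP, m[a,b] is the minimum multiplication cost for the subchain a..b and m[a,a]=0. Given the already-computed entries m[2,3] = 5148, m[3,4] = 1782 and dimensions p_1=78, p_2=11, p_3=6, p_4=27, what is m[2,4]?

m[2,4] = min over k∈[2,3] of m[2,k]+m[k+1,4]+p_{1}·p_k·p_{4}.
k=2: 0 + 1782 + 78·11·27 = 24948; k=3: 5148 + 0 + 78·6·27 = 17784.
Minimum: 17784 at k=3.

17784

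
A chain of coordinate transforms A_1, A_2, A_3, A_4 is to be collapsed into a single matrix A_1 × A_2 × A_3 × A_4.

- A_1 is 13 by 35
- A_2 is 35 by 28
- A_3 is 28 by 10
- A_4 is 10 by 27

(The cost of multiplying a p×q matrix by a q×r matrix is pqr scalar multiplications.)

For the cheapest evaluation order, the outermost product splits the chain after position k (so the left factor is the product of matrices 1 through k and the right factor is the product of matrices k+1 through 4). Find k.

3

Adjacent pairs: A_1A_2 = 13·35·28 = 12740; A_2A_3 = 35·28·10 = 9800; A_3A_4 = 28·10·27 = 7560.
Length 3: A_1..A_3: k=1: 0+9800+13·35·10=14350; k=2: 12740+0+13·28·10=16380 → min 14350 | A_2..A_4: k=2: 0+7560+35·28·27=34020; k=3: 9800+0+35·10·27=19250 → min 19250.
Top-level splits: k=1: (A_1..A_1)·(A_2..A_4) → 0+19250+13·35·27 = 31535; k=2: (A_1..A_2)·(A_3..A_4) → 12740+7560+13·28·27 = 30128; k=3: (A_1..A_3)·(A_4..A_4) → 14350+0+13·10·27 = 17860.
Best split is after A_3, i.e. k = 3.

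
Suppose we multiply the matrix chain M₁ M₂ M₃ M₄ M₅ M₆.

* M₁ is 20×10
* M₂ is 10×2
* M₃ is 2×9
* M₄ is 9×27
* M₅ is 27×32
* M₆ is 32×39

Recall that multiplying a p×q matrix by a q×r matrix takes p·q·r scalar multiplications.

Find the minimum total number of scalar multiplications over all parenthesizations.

Adjacent pairs: M₁M₂ = 20·10·2 = 400; M₂M₃ = 10·2·9 = 180; M₃M₄ = 2·9·27 = 486; M₄M₅ = 9·27·32 = 7776; M₅M₆ = 27·32·39 = 33696.
Length 3: M₁..M₃: k=1: 0+180+20·10·9=1980; k=2: 400+0+20·2·9=760 → min 760 | M₂..M₄: k=2: 0+486+10·2·27=1026; k=3: 180+0+10·9·27=2610 → min 1026 | M₃..M₅: k=3: 0+7776+2·9·32=8352; k=4: 486+0+2·27·32=2214 → min 2214 | M₄..M₆: k=4: 0+33696+9·27·39=43173; k=5: 7776+0+9·32·39=19008 → min 19008.
Length 4: M₁..M₄: k=1: 0+1026+20·10·27=6426; k=2: 400+486+20·2·27=1966; k=3: 760+0+20·9·27=5620 → min 1966 | M₂..M₅: k=2: 0+2214+10·2·32=2854; k=3: 180+7776+10·9·32=10836; k=4: 1026+0+10·27·32=9666 → min 2854 | M₃..M₆: k=3: 0+19008+2·9·39=19710; k=4: 486+33696+2·27·39=36288; k=5: 2214+0+2·32·39=4710 → min 4710.
Length 5: M₁..M₅: k=1: 0+2854+20·10·32=9254; k=2: 400+2214+20·2·32=3894; k=3: 760+7776+20·9·32=14296; k=4: 1966+0+20·27·32=19246 → min 3894 | M₂..M₆: k=2: 0+4710+10·2·39=5490; k=3: 180+19008+10·9·39=22698; k=4: 1026+33696+10·27·39=45252; k=5: 2854+0+10·32·39=15334 → min 5490.
Length 6: M₁..M₆: k=1: 0+5490+20·10·39=13290; k=2: 400+4710+20·2·39=6670; k=3: 760+19008+20·9·39=26788; k=4: 1966+33696+20·27·39=56722; k=5: 3894+0+20·32·39=28854 → min 6670.
Optimal order: ((M₁ M₂) (((M₃ M₄) M₅) M₆)) with cost 6670.

6670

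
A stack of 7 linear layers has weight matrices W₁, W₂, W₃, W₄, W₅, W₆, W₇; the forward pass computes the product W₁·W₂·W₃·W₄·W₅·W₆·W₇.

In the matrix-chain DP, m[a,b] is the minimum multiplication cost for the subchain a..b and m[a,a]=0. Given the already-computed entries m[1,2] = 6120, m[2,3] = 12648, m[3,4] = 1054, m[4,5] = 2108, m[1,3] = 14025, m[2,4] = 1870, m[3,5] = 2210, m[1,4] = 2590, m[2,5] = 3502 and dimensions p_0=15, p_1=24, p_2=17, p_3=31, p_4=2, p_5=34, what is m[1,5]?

m[1,5] = min over k∈[1,4] of m[1,k]+m[k+1,5]+p_{0}·p_k·p_{5}.
k=1: 0 + 3502 + 15·24·34 = 15742; k=2: 6120 + 2210 + 15·17·34 = 17000; k=3: 14025 + 2108 + 15·31·34 = 31943; k=4: 2590 + 0 + 15·2·34 = 3610.
Minimum: 3610 at k=4.

3610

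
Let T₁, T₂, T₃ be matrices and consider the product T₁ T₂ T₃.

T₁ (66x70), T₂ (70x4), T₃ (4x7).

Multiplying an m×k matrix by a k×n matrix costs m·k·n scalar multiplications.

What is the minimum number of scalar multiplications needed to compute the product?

Order (T₁ (T₂ T₃)): (T₂ T₃): 70×4 by 4×7 → 70×7, cost 70·4·7 = 1960; (T₁ (T₂ T₃)): 66×70 by 70×7 → 66×7, cost 66·70·7 = 32340; cumulative 34300. Total 34300.
Order ((T₁ T₂) T₃): (T₁ T₂): 66×70 by 70×4 → 66×4, cost 66·70·4 = 18480; ((T₁ T₂) T₃): 66×4 by 4×7 → 66×7, cost 66·4·7 = 1848; cumulative 20328. Total 20328.
Minimum: 20328.

20328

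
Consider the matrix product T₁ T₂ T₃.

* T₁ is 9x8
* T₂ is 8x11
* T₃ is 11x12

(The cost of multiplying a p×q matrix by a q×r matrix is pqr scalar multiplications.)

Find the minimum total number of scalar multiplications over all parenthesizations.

1920

Order (T₁ (T₂ T₃)): (T₂ T₃): 8×11 by 11×12 → 8×12, cost 8·11·12 = 1056; (T₁ (T₂ T₃)): 9×8 by 8×12 → 9×12, cost 9·8·12 = 864; cumulative 1920. Total 1920.
Order ((T₁ T₂) T₃): (T₁ T₂): 9×8 by 8×11 → 9×11, cost 9·8·11 = 792; ((T₁ T₂) T₃): 9×11 by 11×12 → 9×12, cost 9·11·12 = 1188; cumulative 1980. Total 1980.
Minimum: 1920.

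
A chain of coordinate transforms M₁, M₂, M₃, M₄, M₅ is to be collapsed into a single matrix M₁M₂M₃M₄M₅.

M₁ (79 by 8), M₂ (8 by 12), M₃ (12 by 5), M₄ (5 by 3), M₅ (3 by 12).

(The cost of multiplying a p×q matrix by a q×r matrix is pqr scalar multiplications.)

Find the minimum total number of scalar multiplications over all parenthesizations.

5208

Adjacent pairs: M₁M₂ = 79·8·12 = 7584; M₂M₃ = 8·12·5 = 480; M₃M₄ = 12·5·3 = 180; M₄M₅ = 5·3·12 = 180.
Length 3: M₁..M₃: k=1: 0+480+79·8·5=3640; k=2: 7584+0+79·12·5=12324 → min 3640 | M₂..M₄: k=2: 0+180+8·12·3=468; k=3: 480+0+8·5·3=600 → min 468 | M₃..M₅: k=3: 0+180+12·5·12=900; k=4: 180+0+12·3·12=612 → min 612.
Length 4: M₁..M₄: k=1: 0+468+79·8·3=2364; k=2: 7584+180+79·12·3=10608; k=3: 3640+0+79·5·3=4825 → min 2364 | M₂..M₅: k=2: 0+612+8·12·12=1764; k=3: 480+180+8·5·12=1140; k=4: 468+0+8·3·12=756 → min 756.
Length 5: M₁..M₅: k=1: 0+756+79·8·12=8340; k=2: 7584+612+79·12·12=19572; k=3: 3640+180+79·5·12=8560; k=4: 2364+0+79·3·12=5208 → min 5208.
Optimal order: ((M₁(M₂(M₃M₄)))M₅) with cost 5208.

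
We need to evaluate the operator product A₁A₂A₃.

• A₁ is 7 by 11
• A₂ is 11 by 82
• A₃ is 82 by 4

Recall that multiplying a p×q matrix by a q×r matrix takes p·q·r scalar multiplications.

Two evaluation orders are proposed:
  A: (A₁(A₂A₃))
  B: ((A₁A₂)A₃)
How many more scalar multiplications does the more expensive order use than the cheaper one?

4694

Order A = (A₁(A₂A₃)): (A₂A₃): 11×82 by 82×4 → 11×4, cost 11·82·4 = 3608; (A₁(A₂A₃)): 7×11 by 11×4 → 7×4, cost 7·11·4 = 308; cumulative 3916. Total 3916.
Order B = ((A₁A₂)A₃): (A₁A₂): 7×11 by 11×82 → 7×82, cost 7·11·82 = 6314; ((A₁A₂)A₃): 7×82 by 82×4 → 7×4, cost 7·82·4 = 2296; cumulative 8610. Total 8610.
Difference: |3916 − 8610| = 4694.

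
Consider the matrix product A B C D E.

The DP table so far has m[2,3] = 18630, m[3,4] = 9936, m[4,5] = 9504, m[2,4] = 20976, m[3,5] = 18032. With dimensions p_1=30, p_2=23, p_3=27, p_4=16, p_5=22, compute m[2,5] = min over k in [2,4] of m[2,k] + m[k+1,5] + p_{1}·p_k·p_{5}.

31536

m[2,5] = min over k∈[2,4] of m[2,k]+m[k+1,5]+p_{1}·p_k·p_{5}.
k=2: 0 + 18032 + 30·23·22 = 33212; k=3: 18630 + 9504 + 30·27·22 = 45954; k=4: 20976 + 0 + 30·16·22 = 31536.
Minimum: 31536 at k=4.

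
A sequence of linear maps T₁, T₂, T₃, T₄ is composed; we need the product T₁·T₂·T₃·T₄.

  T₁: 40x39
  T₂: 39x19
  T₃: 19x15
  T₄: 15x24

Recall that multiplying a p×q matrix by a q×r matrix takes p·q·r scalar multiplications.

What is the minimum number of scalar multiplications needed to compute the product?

48915

Adjacent pairs: T₁T₂ = 40·39·19 = 29640; T₂T₃ = 39·19·15 = 11115; T₃T₄ = 19·15·24 = 6840.
Length 3: T₁..T₃: k=1: 0+11115+40·39·15=34515; k=2: 29640+0+40·19·15=41040 → min 34515 | T₂..T₄: k=2: 0+6840+39·19·24=24624; k=3: 11115+0+39·15·24=25155 → min 24624.
Length 4: T₁..T₄: k=1: 0+24624+40·39·24=62064; k=2: 29640+6840+40·19·24=54720; k=3: 34515+0+40·15·24=48915 → min 48915.
Optimal order: ((T₁·(T₂·T₃))·T₄) with cost 48915.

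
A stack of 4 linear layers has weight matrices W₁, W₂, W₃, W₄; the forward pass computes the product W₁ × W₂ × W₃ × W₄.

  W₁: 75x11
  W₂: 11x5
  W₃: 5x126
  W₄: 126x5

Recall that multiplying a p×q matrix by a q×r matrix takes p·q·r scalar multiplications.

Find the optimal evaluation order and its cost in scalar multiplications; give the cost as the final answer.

Adjacent pairs: W₁W₂ = 75·11·5 = 4125; W₂W₃ = 11·5·126 = 6930; W₃W₄ = 5·126·5 = 3150.
Length 3: W₁..W₃: k=1: 0+6930+75·11·126=110880; k=2: 4125+0+75·5·126=51375 → min 51375 | W₂..W₄: k=2: 0+3150+11·5·5=3425; k=3: 6930+0+11·126·5=13860 → min 3425.
Length 4: W₁..W₄: k=1: 0+3425+75·11·5=7550; k=2: 4125+3150+75·5·5=9150; k=3: 51375+0+75·126·5=98625 → min 7550.
Optimal parenthesization: (W₁ × (W₂ × (W₃ × W₄))) with cost 7550.

7550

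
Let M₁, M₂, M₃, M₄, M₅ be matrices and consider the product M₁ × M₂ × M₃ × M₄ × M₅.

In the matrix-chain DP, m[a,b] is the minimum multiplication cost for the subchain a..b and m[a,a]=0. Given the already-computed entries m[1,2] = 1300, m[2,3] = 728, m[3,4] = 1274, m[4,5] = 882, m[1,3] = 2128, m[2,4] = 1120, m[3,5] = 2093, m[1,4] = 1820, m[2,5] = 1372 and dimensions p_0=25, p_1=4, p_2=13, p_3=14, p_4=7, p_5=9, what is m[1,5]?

2272

m[1,5] = min over k∈[1,4] of m[1,k]+m[k+1,5]+p_{0}·p_k·p_{5}.
k=1: 0 + 1372 + 25·4·9 = 2272; k=2: 1300 + 2093 + 25·13·9 = 6318; k=3: 2128 + 882 + 25·14·9 = 6160; k=4: 1820 + 0 + 25·7·9 = 3395.
Minimum: 2272 at k=1.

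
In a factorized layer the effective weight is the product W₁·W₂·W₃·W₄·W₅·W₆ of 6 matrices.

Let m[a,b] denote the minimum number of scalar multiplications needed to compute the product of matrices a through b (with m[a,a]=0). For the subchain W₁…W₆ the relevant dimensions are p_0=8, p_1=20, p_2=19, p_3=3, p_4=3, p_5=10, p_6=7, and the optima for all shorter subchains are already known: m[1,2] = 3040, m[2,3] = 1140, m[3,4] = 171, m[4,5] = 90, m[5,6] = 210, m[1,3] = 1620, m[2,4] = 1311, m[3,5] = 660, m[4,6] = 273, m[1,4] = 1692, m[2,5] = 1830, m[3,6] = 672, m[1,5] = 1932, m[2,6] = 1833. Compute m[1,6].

2061

m[1,6] = min over k∈[1,5] of m[1,k]+m[k+1,6]+p_{0}·p_k·p_{6}.
k=1: 0 + 1833 + 8·20·7 = 2953; k=2: 3040 + 672 + 8·19·7 = 4776; k=3: 1620 + 273 + 8·3·7 = 2061; k=4: 1692 + 210 + 8·3·7 = 2070; k=5: 1932 + 0 + 8·10·7 = 2492.
Minimum: 2061 at k=3.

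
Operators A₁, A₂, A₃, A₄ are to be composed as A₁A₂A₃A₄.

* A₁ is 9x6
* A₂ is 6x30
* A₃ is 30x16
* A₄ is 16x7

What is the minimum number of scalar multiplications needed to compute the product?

3930

Adjacent pairs: A₁A₂ = 9·6·30 = 1620; A₂A₃ = 6·30·16 = 2880; A₃A₄ = 30·16·7 = 3360.
Length 3: A₁..A₃: k=1: 0+2880+9·6·16=3744; k=2: 1620+0+9·30·16=5940 → min 3744 | A₂..A₄: k=2: 0+3360+6·30·7=4620; k=3: 2880+0+6·16·7=3552 → min 3552.
Length 4: A₁..A₄: k=1: 0+3552+9·6·7=3930; k=2: 1620+3360+9·30·7=6870; k=3: 3744+0+9·16·7=4752 → min 3930.
Optimal order: (A₁((A₂A₃)A₄)) with cost 3930.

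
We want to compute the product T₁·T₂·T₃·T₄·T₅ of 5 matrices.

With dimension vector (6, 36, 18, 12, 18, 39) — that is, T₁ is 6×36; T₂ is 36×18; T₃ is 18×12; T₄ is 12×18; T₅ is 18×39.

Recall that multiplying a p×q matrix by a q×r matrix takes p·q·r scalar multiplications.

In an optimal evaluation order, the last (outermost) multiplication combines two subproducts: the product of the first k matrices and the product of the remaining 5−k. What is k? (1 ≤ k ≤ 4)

Adjacent pairs: T₁T₂ = 6·36·18 = 3888; T₂T₃ = 36·18·12 = 7776; T₃T₄ = 18·12·18 = 3888; T₄T₅ = 12·18·39 = 8424.
Length 3: T₁..T₃: k=1: 0+7776+6·36·12=10368; k=2: 3888+0+6·18·12=5184 → min 5184 | T₂..T₄: k=2: 0+3888+36·18·18=15552; k=3: 7776+0+36·12·18=15552 → min 15552 | T₃..T₅: k=3: 0+8424+18·12·39=16848; k=4: 3888+0+18·18·39=16524 → min 16524.
Length 4: T₁..T₄: k=1: 0+15552+6·36·18=19440; k=2: 3888+3888+6·18·18=9720; k=3: 5184+0+6·12·18=6480 → min 6480 | T₂..T₅: k=2: 0+16524+36·18·39=41796; k=3: 7776+8424+36·12·39=33048; k=4: 15552+0+36·18·39=40824 → min 33048.
Top-level splits: k=1: (T₁..T₁)·(T₂..T₅) → 0+33048+6·36·39 = 41472; k=2: (T₁..T₂)·(T₃..T₅) → 3888+16524+6·18·39 = 24624; k=3: (T₁..T₃)·(T₄..T₅) → 5184+8424+6·12·39 = 16416; k=4: (T₁..T₄)·(T₅..T₅) → 6480+0+6·18·39 = 10692.
Best split is after T₄, i.e. k = 4.

4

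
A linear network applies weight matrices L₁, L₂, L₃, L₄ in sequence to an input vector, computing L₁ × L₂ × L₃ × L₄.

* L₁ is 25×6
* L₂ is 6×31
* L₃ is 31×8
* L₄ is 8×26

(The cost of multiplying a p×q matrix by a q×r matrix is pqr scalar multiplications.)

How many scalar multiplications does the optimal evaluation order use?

6636

Adjacent pairs: L₁L₂ = 25·6·31 = 4650; L₂L₃ = 6·31·8 = 1488; L₃L₄ = 31·8·26 = 6448.
Length 3: L₁..L₃: k=1: 0+1488+25·6·8=2688; k=2: 4650+0+25·31·8=10850 → min 2688 | L₂..L₄: k=2: 0+6448+6·31·26=11284; k=3: 1488+0+6·8·26=2736 → min 2736.
Length 4: L₁..L₄: k=1: 0+2736+25·6·26=6636; k=2: 4650+6448+25·31·26=31248; k=3: 2688+0+25·8·26=7888 → min 6636.
Optimal order: (L₁ × ((L₂ × L₃) × L₄)) with cost 6636.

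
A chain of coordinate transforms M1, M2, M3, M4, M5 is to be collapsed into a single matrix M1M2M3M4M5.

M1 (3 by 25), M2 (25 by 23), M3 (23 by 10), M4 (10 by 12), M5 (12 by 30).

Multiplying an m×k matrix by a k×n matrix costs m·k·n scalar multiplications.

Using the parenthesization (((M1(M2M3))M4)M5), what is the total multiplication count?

(M2M3): 25×23 by 23×10 → 25×10, cost 25·23·10 = 5750
(M1(M2M3)): 3×25 by 25×10 → 3×10, cost 3·25·10 = 750; cumulative 6500
((M1(M2M3))M4): 3×10 by 10×12 → 3×12, cost 3·10·12 = 360; cumulative 6860
(((M1(M2M3))M4)M5): 3×12 by 12×30 → 3×30, cost 3·12·30 = 1080; cumulative 7940
Total: 7940 scalar multiplications.

7940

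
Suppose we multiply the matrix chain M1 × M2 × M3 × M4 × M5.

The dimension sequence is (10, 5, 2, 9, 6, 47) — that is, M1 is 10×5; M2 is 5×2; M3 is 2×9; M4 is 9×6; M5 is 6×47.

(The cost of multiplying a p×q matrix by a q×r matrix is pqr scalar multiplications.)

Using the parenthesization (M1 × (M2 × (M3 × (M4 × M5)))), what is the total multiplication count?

6204

(M4 × M5): 9×6 by 6×47 → 9×47, cost 9·6·47 = 2538
(M3 × (M4 × M5)): 2×9 by 9×47 → 2×47, cost 2·9·47 = 846; cumulative 3384
(M2 × (M3 × (M4 × M5))): 5×2 by 2×47 → 5×47, cost 5·2·47 = 470; cumulative 3854
(M1 × (M2 × (M3 × (M4 × M5)))): 10×5 by 5×47 → 10×47, cost 10·5·47 = 2350; cumulative 6204
Total: 6204 scalar multiplications.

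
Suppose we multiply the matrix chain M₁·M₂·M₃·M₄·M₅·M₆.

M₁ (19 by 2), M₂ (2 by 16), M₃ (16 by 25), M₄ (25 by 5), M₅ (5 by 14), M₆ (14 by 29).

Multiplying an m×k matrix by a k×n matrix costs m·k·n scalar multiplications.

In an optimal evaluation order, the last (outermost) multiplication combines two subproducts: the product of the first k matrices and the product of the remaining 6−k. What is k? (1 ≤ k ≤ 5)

1

Adjacent pairs: M₁M₂ = 19·2·16 = 608; M₂M₃ = 2·16·25 = 800; M₃M₄ = 16·25·5 = 2000; M₄M₅ = 25·5·14 = 1750; M₅M₆ = 5·14·29 = 2030.
Length 3: M₁..M₃: k=1: 0+800+19·2·25=1750; k=2: 608+0+19·16·25=8208 → min 1750 | M₂..M₄: k=2: 0+2000+2·16·5=2160; k=3: 800+0+2·25·5=1050 → min 1050 | M₃..M₅: k=3: 0+1750+16·25·14=7350; k=4: 2000+0+16·5·14=3120 → min 3120 | M₄..M₆: k=4: 0+2030+25·5·29=5655; k=5: 1750+0+25·14·29=11900 → min 5655.
Length 4: M₁..M₄: k=1: 0+1050+19·2·5=1240; k=2: 608+2000+19·16·5=4128; k=3: 1750+0+19·25·5=4125 → min 1240 | M₂..M₅: k=2: 0+3120+2·16·14=3568; k=3: 800+1750+2·25·14=3250; k=4: 1050+0+2·5·14=1190 → min 1190 | M₃..M₆: k=3: 0+5655+16·25·29=17255; k=4: 2000+2030+16·5·29=6350; k=5: 3120+0+16·14·29=9616 → min 6350.
Length 5: M₁..M₅: k=1: 0+1190+19·2·14=1722; k=2: 608+3120+19·16·14=7984; k=3: 1750+1750+19·25·14=10150; k=4: 1240+0+19·5·14=2570 → min 1722 | M₂..M₆: k=2: 0+6350+2·16·29=7278; k=3: 800+5655+2·25·29=7905; k=4: 1050+2030+2·5·29=3370; k=5: 1190+0+2·14·29=2002 → min 2002.
Top-level splits: k=1: (M₁..M₁)·(M₂..M₆) → 0+2002+19·2·29 = 3104; k=2: (M₁..M₂)·(M₃..M₆) → 608+6350+19·16·29 = 15774; k=3: (M₁..M₃)·(M₄..M₆) → 1750+5655+19·25·29 = 21180; k=4: (M₁..M₄)·(M₅..M₆) → 1240+2030+19·5·29 = 6025; k=5: (M₁..M₅)·(M₆..M₆) → 1722+0+19·14·29 = 9436.
Best split is after M₁, i.e. k = 1.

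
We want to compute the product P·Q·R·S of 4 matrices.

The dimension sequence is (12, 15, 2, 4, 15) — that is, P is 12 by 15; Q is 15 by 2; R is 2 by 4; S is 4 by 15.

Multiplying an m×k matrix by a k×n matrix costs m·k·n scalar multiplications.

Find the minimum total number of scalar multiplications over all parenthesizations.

Adjacent pairs: PQ = 12·15·2 = 360; QR = 15·2·4 = 120; RS = 2·4·15 = 120.
Length 3: P..R: k=1: 0+120+12·15·4=840; k=2: 360+0+12·2·4=456 → min 456 | Q..S: k=2: 0+120+15·2·15=570; k=3: 120+0+15·4·15=1020 → min 570.
Length 4: P..S: k=1: 0+570+12·15·15=3270; k=2: 360+120+12·2·15=840; k=3: 456+0+12·4·15=1176 → min 840.
Optimal order: ((P·Q)·(R·S)) with cost 840.

840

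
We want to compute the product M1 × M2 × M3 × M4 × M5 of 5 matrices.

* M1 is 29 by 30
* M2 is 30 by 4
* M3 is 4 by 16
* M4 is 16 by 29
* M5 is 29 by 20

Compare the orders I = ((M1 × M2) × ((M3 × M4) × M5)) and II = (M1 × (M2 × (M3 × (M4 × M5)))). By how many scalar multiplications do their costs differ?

20384

Order I = ((M1 × M2) × ((M3 × M4) × M5)): (M1 × M2): 29×30 by 30×4 → 29×4, cost 29·30·4 = 3480; (M3 × M4): 4×16 by 16×29 → 4×29, cost 4·16·29 = 1856; ((M3 × M4) × M5): 4×29 by 29×20 → 4×20, cost 4·29·20 = 2320; cumulative 4176; ((M1 × M2) × ((M3 × M4) × M5)): 29×4 by 4×20 → 29×20, cost 29·4·20 = 2320; cumulative 9976. Total 9976.
Order II = (M1 × (M2 × (M3 × (M4 × M5)))): (M4 × M5): 16×29 by 29×20 → 16×20, cost 16·29·20 = 9280; (M3 × (M4 × M5)): 4×16 by 16×20 → 4×20, cost 4·16·20 = 1280; cumulative 10560; (M2 × (M3 × (M4 × M5))): 30×4 by 4×20 → 30×20, cost 30·4·20 = 2400; cumulative 12960; (M1 × (M2 × (M3 × (M4 × M5)))): 29×30 by 30×20 → 29×20, cost 29·30·20 = 17400; cumulative 30360. Total 30360.
Difference: |9976 − 30360| = 20384.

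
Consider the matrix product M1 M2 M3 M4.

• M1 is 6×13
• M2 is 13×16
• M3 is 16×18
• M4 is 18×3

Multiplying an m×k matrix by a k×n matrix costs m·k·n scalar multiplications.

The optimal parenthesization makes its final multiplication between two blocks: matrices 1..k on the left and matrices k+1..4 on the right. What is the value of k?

1

Adjacent pairs: M1M2 = 6·13·16 = 1248; M2M3 = 13·16·18 = 3744; M3M4 = 16·18·3 = 864.
Length 3: M1..M3: k=1: 0+3744+6·13·18=5148; k=2: 1248+0+6·16·18=2976 → min 2976 | M2..M4: k=2: 0+864+13·16·3=1488; k=3: 3744+0+13·18·3=4446 → min 1488.
Top-level splits: k=1: (M1..M1)·(M2..M4) → 0+1488+6·13·3 = 1722; k=2: (M1..M2)·(M3..M4) → 1248+864+6·16·3 = 2400; k=3: (M1..M3)·(M4..M4) → 2976+0+6·18·3 = 3300.
Best split is after M1, i.e. k = 1.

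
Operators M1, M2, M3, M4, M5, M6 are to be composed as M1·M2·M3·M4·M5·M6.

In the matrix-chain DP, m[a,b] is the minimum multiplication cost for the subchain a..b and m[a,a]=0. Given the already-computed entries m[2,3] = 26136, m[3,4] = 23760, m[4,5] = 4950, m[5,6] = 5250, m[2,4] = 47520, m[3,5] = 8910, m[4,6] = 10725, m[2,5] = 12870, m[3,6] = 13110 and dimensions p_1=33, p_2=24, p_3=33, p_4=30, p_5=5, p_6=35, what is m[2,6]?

m[2,6] = min over k∈[2,5] of m[2,k]+m[k+1,6]+p_{1}·p_k·p_{6}.
k=2: 0 + 13110 + 33·24·35 = 40830; k=3: 26136 + 10725 + 33·33·35 = 74976; k=4: 47520 + 5250 + 33·30·35 = 87420; k=5: 12870 + 0 + 33·5·35 = 18645.
Minimum: 18645 at k=5.

18645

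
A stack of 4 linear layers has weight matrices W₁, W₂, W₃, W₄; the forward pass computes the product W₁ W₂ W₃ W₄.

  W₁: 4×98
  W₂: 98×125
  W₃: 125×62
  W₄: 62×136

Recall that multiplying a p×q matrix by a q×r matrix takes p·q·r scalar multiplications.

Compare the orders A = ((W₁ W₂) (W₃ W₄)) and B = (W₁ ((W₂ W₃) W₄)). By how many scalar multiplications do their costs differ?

Order A = ((W₁ W₂) (W₃ W₄)): (W₁ W₂): 4×98 by 98×125 → 4×125, cost 4·98·125 = 49000; (W₃ W₄): 125×62 by 62×136 → 125×136, cost 125·62·136 = 1054000; ((W₁ W₂) (W₃ W₄)): 4×125 by 125×136 → 4×136, cost 4·125·136 = 68000; cumulative 1171000. Total 1171000.
Order B = (W₁ ((W₂ W₃) W₄)): (W₂ W₃): 98×125 by 125×62 → 98×62, cost 98·125·62 = 759500; ((W₂ W₃) W₄): 98×62 by 62×136 → 98×136, cost 98·62·136 = 826336; cumulative 1585836; (W₁ ((W₂ W₃) W₄)): 4×98 by 98×136 → 4×136, cost 4·98·136 = 53312; cumulative 1639148. Total 1639148.
Difference: |1171000 − 1639148| = 468148.

468148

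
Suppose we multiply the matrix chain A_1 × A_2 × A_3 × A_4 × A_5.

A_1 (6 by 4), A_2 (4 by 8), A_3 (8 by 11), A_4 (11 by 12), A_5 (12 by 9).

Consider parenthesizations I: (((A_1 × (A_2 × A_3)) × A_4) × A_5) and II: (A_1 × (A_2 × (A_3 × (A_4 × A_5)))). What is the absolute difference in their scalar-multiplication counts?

Order I = (((A_1 × (A_2 × A_3)) × A_4) × A_5): (A_2 × A_3): 4×8 by 8×11 → 4×11, cost 4·8·11 = 352; (A_1 × (A_2 × A_3)): 6×4 by 4×11 → 6×11, cost 6·4·11 = 264; cumulative 616; ((A_1 × (A_2 × A_3)) × A_4): 6×11 by 11×12 → 6×12, cost 6·11·12 = 792; cumulative 1408; (((A_1 × (A_2 × A_3)) × A_4) × A_5): 6×12 by 12×9 → 6×9, cost 6·12·9 = 648; cumulative 2056. Total 2056.
Order II = (A_1 × (A_2 × (A_3 × (A_4 × A_5)))): (A_4 × A_5): 11×12 by 12×9 → 11×9, cost 11·12·9 = 1188; (A_3 × (A_4 × A_5)): 8×11 by 11×9 → 8×9, cost 8·11·9 = 792; cumulative 1980; (A_2 × (A_3 × (A_4 × A_5))): 4×8 by 8×9 → 4×9, cost 4·8·9 = 288; cumulative 2268; (A_1 × (A_2 × (A_3 × (A_4 × A_5)))): 6×4 by 4×9 → 6×9, cost 6·4·9 = 216; cumulative 2484. Total 2484.
Difference: |2056 − 2484| = 428.

428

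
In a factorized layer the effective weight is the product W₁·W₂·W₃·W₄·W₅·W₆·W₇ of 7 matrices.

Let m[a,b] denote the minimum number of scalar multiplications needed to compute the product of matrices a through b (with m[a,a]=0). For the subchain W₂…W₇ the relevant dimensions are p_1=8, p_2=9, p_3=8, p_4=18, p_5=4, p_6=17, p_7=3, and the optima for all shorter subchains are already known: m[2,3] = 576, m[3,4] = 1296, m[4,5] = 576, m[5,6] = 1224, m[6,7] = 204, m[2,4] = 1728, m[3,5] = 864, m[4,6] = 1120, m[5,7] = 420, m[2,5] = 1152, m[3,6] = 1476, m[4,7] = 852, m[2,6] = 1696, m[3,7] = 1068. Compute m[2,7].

m[2,7] = min over k∈[2,6] of m[2,k]+m[k+1,7]+p_{1}·p_k·p_{7}.
k=2: 0 + 1068 + 8·9·3 = 1284; k=3: 576 + 852 + 8·8·3 = 1620; k=4: 1728 + 420 + 8·18·3 = 2580; k=5: 1152 + 204 + 8·4·3 = 1452; k=6: 1696 + 0 + 8·17·3 = 2104.
Minimum: 1284 at k=2.

1284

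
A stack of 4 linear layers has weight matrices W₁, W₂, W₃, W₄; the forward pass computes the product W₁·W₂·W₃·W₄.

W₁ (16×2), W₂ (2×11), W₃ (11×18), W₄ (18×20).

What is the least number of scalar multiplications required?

1756

Adjacent pairs: W₁W₂ = 16·2·11 = 352; W₂W₃ = 2·11·18 = 396; W₃W₄ = 11·18·20 = 3960.
Length 3: W₁..W₃: k=1: 0+396+16·2·18=972; k=2: 352+0+16·11·18=3520 → min 972 | W₂..W₄: k=2: 0+3960+2·11·20=4400; k=3: 396+0+2·18·20=1116 → min 1116.
Length 4: W₁..W₄: k=1: 0+1116+16·2·20=1756; k=2: 352+3960+16·11·20=7832; k=3: 972+0+16·18·20=6732 → min 1756.
Optimal order: (W₁·((W₂·W₃)·W₄)) with cost 1756.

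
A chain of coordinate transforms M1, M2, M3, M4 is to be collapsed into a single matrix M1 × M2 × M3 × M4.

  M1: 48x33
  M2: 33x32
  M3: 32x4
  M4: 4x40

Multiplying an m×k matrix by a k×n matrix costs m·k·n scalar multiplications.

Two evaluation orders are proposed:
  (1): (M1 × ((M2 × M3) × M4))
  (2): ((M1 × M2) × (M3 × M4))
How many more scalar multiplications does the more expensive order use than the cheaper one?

44384

Order (1) = (M1 × ((M2 × M3) × M4)): (M2 × M3): 33×32 by 32×4 → 33×4, cost 33·32·4 = 4224; ((M2 × M3) × M4): 33×4 by 4×40 → 33×40, cost 33·4·40 = 5280; cumulative 9504; (M1 × ((M2 × M3) × M4)): 48×33 by 33×40 → 48×40, cost 48·33·40 = 63360; cumulative 72864. Total 72864.
Order (2) = ((M1 × M2) × (M3 × M4)): (M1 × M2): 48×33 by 33×32 → 48×32, cost 48·33·32 = 50688; (M3 × M4): 32×4 by 4×40 → 32×40, cost 32·4·40 = 5120; ((M1 × M2) × (M3 × M4)): 48×32 by 32×40 → 48×40, cost 48·32·40 = 61440; cumulative 117248. Total 117248.
Difference: |72864 − 117248| = 44384.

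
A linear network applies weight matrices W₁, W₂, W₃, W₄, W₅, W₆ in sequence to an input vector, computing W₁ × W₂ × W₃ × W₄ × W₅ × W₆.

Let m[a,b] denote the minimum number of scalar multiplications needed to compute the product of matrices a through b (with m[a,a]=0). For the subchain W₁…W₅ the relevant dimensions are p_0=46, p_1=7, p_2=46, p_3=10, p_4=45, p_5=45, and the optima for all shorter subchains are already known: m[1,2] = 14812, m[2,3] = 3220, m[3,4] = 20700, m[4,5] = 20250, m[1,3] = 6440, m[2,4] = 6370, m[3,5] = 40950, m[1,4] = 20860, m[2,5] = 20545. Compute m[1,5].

m[1,5] = min over k∈[1,4] of m[1,k]+m[k+1,5]+p_{0}·p_k·p_{5}.
k=1: 0 + 20545 + 46·7·45 = 35035; k=2: 14812 + 40950 + 46·46·45 = 150982; k=3: 6440 + 20250 + 46·10·45 = 47390; k=4: 20860 + 0 + 46·45·45 = 114010.
Minimum: 35035 at k=1.

35035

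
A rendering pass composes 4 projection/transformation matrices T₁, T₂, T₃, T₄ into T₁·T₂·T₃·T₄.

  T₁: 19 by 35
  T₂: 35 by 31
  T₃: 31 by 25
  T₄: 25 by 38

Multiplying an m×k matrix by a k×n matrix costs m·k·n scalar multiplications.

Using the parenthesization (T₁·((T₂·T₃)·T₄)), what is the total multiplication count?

(T₂·T₃): 35×31 by 31×25 → 35×25, cost 35·31·25 = 27125
((T₂·T₃)·T₄): 35×25 by 25×38 → 35×38, cost 35·25·38 = 33250; cumulative 60375
(T₁·((T₂·T₃)·T₄)): 19×35 by 35×38 → 19×38, cost 19·35·38 = 25270; cumulative 85645
Total: 85645 scalar multiplications.

85645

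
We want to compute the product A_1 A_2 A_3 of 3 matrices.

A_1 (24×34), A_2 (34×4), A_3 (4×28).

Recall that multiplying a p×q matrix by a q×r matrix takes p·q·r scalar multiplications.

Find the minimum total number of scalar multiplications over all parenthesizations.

Order (A_1 (A_2 A_3)): (A_2 A_3): 34×4 by 4×28 → 34×28, cost 34·4·28 = 3808; (A_1 (A_2 A_3)): 24×34 by 34×28 → 24×28, cost 24·34·28 = 22848; cumulative 26656. Total 26656.
Order ((A_1 A_2) A_3): (A_1 A_2): 24×34 by 34×4 → 24×4, cost 24·34·4 = 3264; ((A_1 A_2) A_3): 24×4 by 4×28 → 24×28, cost 24·4·28 = 2688; cumulative 5952. Total 5952.
Minimum: 5952.

5952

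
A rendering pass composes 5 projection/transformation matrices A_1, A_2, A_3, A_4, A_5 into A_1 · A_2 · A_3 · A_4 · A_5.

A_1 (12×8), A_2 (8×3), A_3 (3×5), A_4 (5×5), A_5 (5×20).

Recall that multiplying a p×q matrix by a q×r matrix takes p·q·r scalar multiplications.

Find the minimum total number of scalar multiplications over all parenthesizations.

1383

Adjacent pairs: A_1A_2 = 12·8·3 = 288; A_2A_3 = 8·3·5 = 120; A_3A_4 = 3·5·5 = 75; A_4A_5 = 5·5·20 = 500.
Length 3: A_1..A_3: k=1: 0+120+12·8·5=600; k=2: 288+0+12·3·5=468 → min 468 | A_2..A_4: k=2: 0+75+8·3·5=195; k=3: 120+0+8·5·5=320 → min 195 | A_3..A_5: k=3: 0+500+3·5·20=800; k=4: 75+0+3·5·20=375 → min 375.
Length 4: A_1..A_4: k=1: 0+195+12·8·5=675; k=2: 288+75+12·3·5=543; k=3: 468+0+12·5·5=768 → min 543 | A_2..A_5: k=2: 0+375+8·3·20=855; k=3: 120+500+8·5·20=1420; k=4: 195+0+8·5·20=995 → min 855.
Length 5: A_1..A_5: k=1: 0+855+12·8·20=2775; k=2: 288+375+12·3·20=1383; k=3: 468+500+12·5·20=2168; k=4: 543+0+12·5·20=1743 → min 1383.
Optimal order: ((A_1 · A_2) · ((A_3 · A_4) · A_5)) with cost 1383.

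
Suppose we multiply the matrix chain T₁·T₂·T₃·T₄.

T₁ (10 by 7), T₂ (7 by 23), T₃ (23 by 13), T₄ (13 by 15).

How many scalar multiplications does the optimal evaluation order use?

4508

Adjacent pairs: T₁T₂ = 10·7·23 = 1610; T₂T₃ = 7·23·13 = 2093; T₃T₄ = 23·13·15 = 4485.
Length 3: T₁..T₃: k=1: 0+2093+10·7·13=3003; k=2: 1610+0+10·23·13=4600 → min 3003 | T₂..T₄: k=2: 0+4485+7·23·15=6900; k=3: 2093+0+7·13·15=3458 → min 3458.
Length 4: T₁..T₄: k=1: 0+3458+10·7·15=4508; k=2: 1610+4485+10·23·15=9545; k=3: 3003+0+10·13·15=4953 → min 4508.
Optimal order: (T₁·((T₂·T₃)·T₄)) with cost 4508.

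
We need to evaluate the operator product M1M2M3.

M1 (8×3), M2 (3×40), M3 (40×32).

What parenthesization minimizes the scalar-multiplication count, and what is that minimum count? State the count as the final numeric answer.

(M1(M2M3)): cost 4608.
((M1M2)M3): cost 11200.
Optimal: (M1(M2M3)) with cost 4608.

4608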